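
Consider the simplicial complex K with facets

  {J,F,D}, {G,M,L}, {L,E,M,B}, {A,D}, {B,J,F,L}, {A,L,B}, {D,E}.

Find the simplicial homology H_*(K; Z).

H_0 = Z,  H_1 = Z^2,  H_2 = 0,  H_3 = 0.

K has 9 vertices, 19 edges, 11 triangles, 2 3-simplices.
rank ∂_0 = 0, rank ∂_1 = 8 ⇒ b_0 = 9 − 0 − 8 = 1; all invariant factors of ∂_1 are 1 so no torsion. So H_0 ≅ Z.
rank ∂_1 = 8, rank ∂_2 = 9 ⇒ b_1 = 19 − 8 − 9 = 2; all invariant factors of ∂_2 are 1 so no torsion. So H_1 ≅ Z^2.
rank ∂_2 = 9, rank ∂_3 = 2 ⇒ b_2 = 11 − 9 − 2 = 0; all invariant factors of ∂_3 are 1 so no torsion. So H_2 ≅ 0.
rank ∂_3 = 2, rank ∂_4 = 0 ⇒ b_3 = 2 − 2 − 0 = 0. So H_3 ≅ 0.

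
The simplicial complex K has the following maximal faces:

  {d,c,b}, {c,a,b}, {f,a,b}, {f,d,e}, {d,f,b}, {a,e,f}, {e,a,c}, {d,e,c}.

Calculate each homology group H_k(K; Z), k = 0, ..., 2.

H_0 = Z,  H_1 = 0,  H_2 = Z.

We work with the vertex ordering a < b < c < d < e < f. The simplices of K, each written with vertices in increasing order, are:

  0-simplices (6): a, b, c, d, e, f
  1-simplices (12): ab, ac, ae, af, bc, bd, bf, cd, ce, de, df, ef
  2-simplices (8): abc, abf, ace, aef, bcd, bdf, cde, def

giving chain groups C_0 ≅ Z^6, C_1 ≅ Z^12, C_2 ≅ Z^8.

Boundary ∂_1: C_1 → C_0 sends each edge [p,q] (with p < q) to q − p.
The 6×12 boundary matrix has rank 5 and Smith normal form diag(1,1,1,1,1).

The boundary map ∂_2: C_2 → C_1 maps a triangle to the signed sum of its edges. For instance
  ∂aef = ef − af + ae,
  ∂ace = ce − ae + ac.
The resulting 12×8 matrix has rank 7, and its Smith normal form has invariant factors (1,1,1,1,1,1,1).

Now H_k = ker ∂_k / im ∂_{k+1}, so:

  H_0: rank C_0 − rank ∂_1 = 6 − 5 = 1, and the invariant factors of ∂_1 are all 1, so H_0 ≅ Z.
  H_1: rank ker ∂_1 − rank ∂_2 = (12 − 5) − 7 = 0, and the invariant factors of ∂_2 are all 1, so H_1 ≅ 0.
  H_2: rank ker ∂_2 − rank ∂_3 = (8 − 7) − 0 = 1, and there is no ∂_3, so H_2 ≅ Z.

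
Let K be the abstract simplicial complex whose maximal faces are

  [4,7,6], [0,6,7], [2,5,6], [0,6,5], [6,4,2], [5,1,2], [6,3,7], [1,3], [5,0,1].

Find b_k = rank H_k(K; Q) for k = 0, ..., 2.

Take the total order 0 < 1 < 2 < 3 < 4 < 5 < 6 < 7 on the vertex set. Then K (dimension 2) consists of the simplices:

  0-simplices (8): [0], [1], [2], [3], [4], [5], [6], [7]
  1-simplices (16): [0,1], [0,5], [0,6], [0,7], [1,2], [1,3], [1,5], [2,4], [2,5], [2,6], [3,6], [3,7], [4,6], [4,7], [5,6], [6,7]
  2-simplices (8): [0,1,5], [0,5,6], [0,6,7], [1,2,5], [2,4,6], [2,5,6], [3,6,7], [4,6,7]

giving chain groups C_0 ≅ Z^8, C_1 ≅ Z^16, C_2 ≅ Z^8.

Boundary ∂_1: C_1 → C_0 is given by ∂[p,q] = [q] − [p].
The resulting 8×16 matrix has rank 7, and its Smith normal form has invariant factors (1,1,1,1,1,1,1).

The boundary map ∂_2: C_2 → C_1 acts by ∂[p,q,r] = [q,r] − [p,r] + [p,q]. For instance
  ∂[4,6,7] = [6,7] − [4,7] + [4,6],
  ∂[2,4,6] = [4,6] − [2,6] + [2,4].
As a 16×8 matrix over Z this has rank 8, with invariant factors (1,1,1,1,1,1,1,1).

From H_k ≅ ker(∂_k) / im(∂_{k+1}) we obtain:

  H_0: rank C_0 − rank ∂_1 = 8 − 7 = 1, and the invariant factors of ∂_1 are all 1, so H_0 ≅ Z.
  H_1: rank ker ∂_1 − rank ∂_2 = (16 − 7) − 8 = 1, and the invariant factors of ∂_2 are all 1, so H_1 ≅ Z.
  H_2: rank ker ∂_2 − rank ∂_3 = (8 − 8) − 0 = 0, and there is no ∂_3, so H_2 ≅ 0.

As a check, the Euler characteristic is 8 − 16 + 8 = 0, which agrees with 1 − 1 + 0 = 0.

Hence the Betti numbers are b_0 = 1, b_1 = 1, b_2 = 0.

b_0 = 1, b_1 = 1, b_2 = 0.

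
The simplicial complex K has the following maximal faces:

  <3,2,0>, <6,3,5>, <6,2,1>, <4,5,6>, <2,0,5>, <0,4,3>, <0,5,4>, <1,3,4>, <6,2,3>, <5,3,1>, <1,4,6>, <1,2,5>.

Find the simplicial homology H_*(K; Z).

H_0 = Z,  H_1 = Z_2,  H_2 = 0.

Order the vertices as 0 < 1 < 2 < 3 < 4 < 5 < 6. Listing each simplex with vertices in this order, K has dimension 2 with simplices:

  0-simplices (7): [0], [1], [2], [3], [4], [5], [6]
  1-simplices (18): [0,2], [0,3], [0,4], [0,5], [1,2], [1,3], [1,4], [1,5], [1,6], [2,3], [2,5], [2,6], [3,4], [3,5], [3,6], [4,5], [4,6], [5,6]
  2-simplices (12): [0,2,3], [0,2,5], [0,3,4], [0,4,5], [1,2,5], [1,2,6], [1,3,4], [1,3,5], [1,4,6], [2,3,6], [3,5,6], [4,5,6]

Hence C_0 ≅ Z^7, C_1 ≅ Z^18, C_2 ≅ Z^12.

Boundary ∂_1: C_1 → C_0 is given by ∂[p,q] = [q] − [p].
As a 7×18 matrix over Z this has rank 6, with invariant factors (1,1,1,1,1,1).

The boundary map ∂_2: C_2 → C_1 sends each 2-simplex [p,q,r] to [q,r] − [p,r] + [p,q]. For instance
  ∂[1,2,5] = [2,5] − [1,5] + [1,2],
  ∂[0,3,4] = [3,4] − [0,4] + [0,3].
As a 18×12 matrix over Z this has rank 12, with invariant factors (1,1,1,1,1,1,1,1,1,1,1,2).

Computing H_k = (kernel of ∂_k) / (image of ∂_{k+1}):

  H_0: rank C_0 − rank ∂_1 = 7 − 6 = 1, and the invariant factors of ∂_1 are all 1, so H_0 ≅ Z.
  H_1: rank ker ∂_1 − rank ∂_2 = (18 − 6) − 12 = 0, and ∂_2 has invariant factor 2 > 1, so H_1 ≅ Z_2.
  H_2: rank ker ∂_2 − rank ∂_3 = (12 − 12) − 0 = 0, and there is no ∂_3, so H_2 ≅ 0.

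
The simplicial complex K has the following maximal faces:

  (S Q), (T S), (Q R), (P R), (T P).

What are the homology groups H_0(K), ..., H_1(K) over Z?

H_0 ≅ Z,  H_1 ≅ Z.

We work with the vertex ordering P < Q < R < S < T. The simplices of K, each written with vertices in increasing order, are:

  0-simplices (5): P, Q, R, S, T
  1-simplices (5): PR, PT, QR, QS, ST

Hence C_0 ≅ Z^5, C_1 ≅ Z^5.

∂_1: C_1 → C_0 is given by ∂[p,q] = [q] − [p]. For instance
  ∂QR = R − Q.
The 5×5 boundary matrix has rank 4 and Smith normal form diag(1,1,1,1).

Reading off H_k = ker ∂_k / im ∂_{k+1}:

  H_0: rank C_0 − rank ∂_1 = 5 − 4 = 1, and the invariant factors of ∂_1 are all 1, so H_0 ≅ Z.
  H_1: rank ker ∂_1 − rank ∂_2 = (5 − 4) − 0 = 1, and there is no ∂_2, so H_1 ≅ Z.

As a check, the Euler characteristic is 5 − 5 = 0, which agrees with 1 − 1 = 0.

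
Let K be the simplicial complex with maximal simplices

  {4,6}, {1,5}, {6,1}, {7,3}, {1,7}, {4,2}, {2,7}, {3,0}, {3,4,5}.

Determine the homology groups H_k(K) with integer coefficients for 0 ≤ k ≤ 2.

H_0 = Z,  H_1 = Z^3,  H_2 = 0.

Take the total order 0 < 1 < 2 < 3 < 4 < 5 < 6 < 7 on the vertex set. Then K (dimension 2) consists of the simplices:

  0-simplices (8): [0], [1], [2], [3], [4], [5], [6], [7]
  1-simplices (11): [0,3], [1,5], [1,6], [1,7], [2,4], [2,7], [3,4], [3,5], [3,7], [4,5], [4,6]
  2-simplices (1): [3,4,5]

Hence C_0 ≅ Z^8, C_1 ≅ Z^11, C_2 ≅ Z^1.

Boundary ∂_1: C_1 → C_0 sends each edge [p,q] (with p < q) to q − p. For instance
  ∂[0,3] = [3] − [0].
As a 8×11 matrix over Z this has rank 7, with invariant factors (1,1,1,1,1,1,1).

The boundary map ∂_2: C_2 → C_1 acts by ∂[p,q,r] = [q,r] − [p,r] + [p,q]. For instance
  ∂[3,4,5] = [4,5] − [3,5] + [3,4].
The 11×1 boundary matrix has rank 1 and Smith normal form diag(1).

From H_k ≅ ker(∂_k) / im(∂_{k+1}) we obtain:

  H_0: rank C_0 − rank ∂_1 = 8 − 7 = 1, and the invariant factors of ∂_1 are all 1, so H_0 ≅ Z.
  H_1: rank ker ∂_1 − rank ∂_2 = (11 − 7) − 1 = 3, and the invariant factors of ∂_2 are all 1, so H_1 ≅ Z^3.
  H_2: rank ker ∂_2 − rank ∂_3 = (1 − 1) − 0 = 0, and there is no ∂_3, so H_2 ≅ 0.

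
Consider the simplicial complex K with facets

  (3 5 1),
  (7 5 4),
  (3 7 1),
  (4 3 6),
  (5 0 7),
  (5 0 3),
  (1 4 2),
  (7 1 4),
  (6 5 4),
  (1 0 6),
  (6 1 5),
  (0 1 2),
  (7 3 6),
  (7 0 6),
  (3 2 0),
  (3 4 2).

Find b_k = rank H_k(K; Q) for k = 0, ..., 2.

b_0 = 1, b_1 = 2, b_2 = 1.

Fix the vertex order 0 < 1 < 2 < 3 < 4 < 5 < 6 < 7 and write every simplex with vertices in increasing order. Then dim K = 2 and the simplices of K are:

  0-simplices (8): [0], [1], [2], [3], [4], [5], [6], [7]
  1-simplices (24): (24 of them)
  2-simplices (16): [0,1,2], [0,1,6], [0,2,3], [0,3,5], [0,5,7], [0,6,7], [1,2,4], [1,3,5], [1,3,7], [1,4,7], [1,5,6], [2,3,4], [3,4,6], [3,6,7], [4,5,6], [4,5,7]

giving chain groups C_0 ≅ Z^8, C_1 ≅ Z^24, C_2 ≅ Z^16.

Boundary ∂_1: C_1 → C_0 sends each edge [p,q] (with p < q) to q − p. For instance
  ∂[1,5] = [5] − [1].
The 8×24 boundary matrix has rank 7 and Smith normal form diag(1,1,1,1,1,1,1).

The boundary map ∂_2: C_2 → C_1 sends each 2-simplex [p,q,r] to [q,r] − [p,r] + [p,q]. For instance
  ∂[0,3,5] = [3,5] − [0,5] + [0,3],
  ∂[1,5,6] = [5,6] − [1,6] + [1,5].
The resulting 24×16 matrix has rank 15, and its Smith normal form has invariant factors (1,1,1,1,1,1,1,1,1,1,1,1,1,1,1).

Now H_k = ker ∂_k / im ∂_{k+1}, so:

  H_0: rank C_0 − rank ∂_1 = 8 − 7 = 1, and the invariant factors of ∂_1 are all 1, so H_0 ≅ Z.
  H_1: rank ker ∂_1 − rank ∂_2 = (24 − 7) − 15 = 2, and the invariant factors of ∂_2 are all 1, so H_1 ≅ Z^2.
  H_2: rank ker ∂_2 − rank ∂_3 = (16 − 15) − 0 = 1, and there is no ∂_3, so H_2 ≅ Z.

Hence the Betti numbers are b_0 = 1, b_1 = 2, b_2 = 1.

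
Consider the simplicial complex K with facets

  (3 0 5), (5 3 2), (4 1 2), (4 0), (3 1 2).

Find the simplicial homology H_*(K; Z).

Take the total order 0 < 1 < 2 < 3 < 4 < 5 on the vertex set. Then K (dimension 2) consists of the simplices:

  0-simplices (6): [0], [1], [2], [3], [4], [5]
  1-simplices (10): [0,3], [0,4], [0,5], [1,2], [1,3], [1,4], [2,3], [2,4], [2,5], [3,5]
  2-simplices (4): [0,3,5], [1,2,3], [1,2,4], [2,3,5]

so the chain groups are C_0 ≅ Z^6, C_1 ≅ Z^10, C_2 ≅ Z^4.

The boundary map ∂_1: C_1 → C_0 sends each edge [p,q] (with p < q) to q − p.
The 6×10 boundary matrix has rank 5 and Smith normal form diag(1,1,1,1,1).

The boundary map ∂_2: C_2 → C_1 acts by ∂[p,q,r] = [q,r] − [p,r] + [p,q]. For instance
  ∂[0,3,5] = [3,5] − [0,5] + [0,3],
  ∂[2,3,5] = [3,5] − [2,5] + [2,3].
This gives a 10×4 integer matrix of rank 4; reducing to Smith normal form yields diagonal entries (1,1,1,1).

Computing H_k = (kernel of ∂_k) / (image of ∂_{k+1}):

  H_0: rank C_0 − rank ∂_1 = 6 − 5 = 1, and the invariant factors of ∂_1 are all 1, so H_0 ≅ Z.
  H_1: rank ker ∂_1 − rank ∂_2 = (10 − 5) − 4 = 1, and the invariant factors of ∂_2 are all 1, so H_1 ≅ Z.
  H_2: rank ker ∂_2 − rank ∂_3 = (4 − 4) − 0 = 0, and there is no ∂_3, so H_2 ≅ 0.

As a check, the Euler characteristic is 6 − 10 + 4 = 0, which agrees with 1 − 1 + 0 = 0.

H_0 = Z,  H_1 = Z,  H_2 = 0.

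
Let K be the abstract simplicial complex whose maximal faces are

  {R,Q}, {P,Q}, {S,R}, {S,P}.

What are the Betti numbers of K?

b_0 = 1, b_1 = 1.

Take the total order P < Q < R < S on the vertex set. Then K (dimension 1) consists of the simplices:

  0-simplices (4): P, Q, R, S
  1-simplices (4): PQ, PS, QR, RS

Hence C_0 ≅ Z^4, C_1 ≅ Z^4.

∂_1: C_1 → C_0 sends each edge [p,q] (with p < q) to q − p.
As a 4×4 matrix over Z this has rank 3, with invariant factors (1,1,1).

Now H_k = ker ∂_k / im ∂_{k+1}, so:

  H_0: rank C_0 − rank ∂_1 = 4 − 3 = 1, and the invariant factors of ∂_1 are all 1, so H_0 ≅ Z.
  H_1: rank ker ∂_1 − rank ∂_2 = (4 − 3) − 0 = 1, and there is no ∂_2, so H_1 ≅ Z.

Hence the Betti numbers are b_0 = 1, b_1 = 1.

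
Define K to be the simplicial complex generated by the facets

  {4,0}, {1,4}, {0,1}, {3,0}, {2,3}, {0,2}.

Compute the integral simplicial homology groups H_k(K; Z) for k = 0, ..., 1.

Fix the vertex order 0 < 1 < 2 < 3 < 4 and write every simplex with vertices in increasing order. Then dim K = 1 and the simplices of K are:

  0-simplices (5): [0], [1], [2], [3], [4]
  1-simplices (6): [0,1], [0,2], [0,3], [0,4], [1,4], [2,3]

so the chain groups are C_0 ≅ Z^5, C_1 ≅ Z^6.

Boundary ∂_1: C_1 → C_0 maps an edge to its endpoints' difference, ∂[p,q] = q − p. For instance
  ∂[2,3] = [3] − [2].
As a 5×6 matrix over Z this has rank 4, with invariant factors (1,1,1,1).

Now H_k = ker ∂_k / im ∂_{k+1}, so:

  H_0: rank C_0 − rank ∂_1 = 5 − 4 = 1, and the invariant factors of ∂_1 are all 1, so H_0 = Z.
  H_1: rank ker ∂_1 − rank ∂_2 = (6 − 4) − 0 = 2, and there is no ∂_2, so H_1 = Z^2.

As a check, the Euler characteristic is 5 − 6 = -1, which agrees with 1 − 2 = -1.

H_0 ≅ Z,  H_1 ≅ Z^2.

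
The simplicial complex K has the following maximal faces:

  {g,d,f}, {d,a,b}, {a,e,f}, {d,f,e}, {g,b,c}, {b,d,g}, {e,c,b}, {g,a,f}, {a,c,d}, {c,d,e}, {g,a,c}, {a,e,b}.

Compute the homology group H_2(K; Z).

H_2 = 0.

Fix the vertex order a < b < c < d < e < f < g and write every simplex with vertices in increasing order. Then dim K = 2 and the simplices of K are:

  0-simplices (7): a, b, c, d, e, f, g
  1-simplices (18): ab, ac, ad, ae, af, ag, bc, bd, be, bg, cd, ce, cg, de, df, dg, ef, fg
  2-simplices (12): abd, abe, acd, acg, aef, afg, bce, bcg, bdg, cde, def, dfg

Hence C_0 ≅ Z^7, C_1 ≅ Z^18, C_2 ≅ Z^12.

Boundary ∂_1: C_1 → C_0 maps an edge to its endpoints' difference, ∂[p,q] = q − p.
This gives a 7×18 integer matrix of rank 6; reducing to Smith normal form yields diagonal entries (1,1,1,1,1,1).

Boundary ∂_2: C_2 → C_1 sends each 2-simplex [p,q,r] to [q,r] − [p,r] + [p,q]. For instance
  ∂dfg = fg − dg + df,
  ∂bce = ce − be + bc.
As a 18×12 matrix over Z this has rank 12, with invariant factors (1,1,1,1,1,1,1,1,1,1,1,2).

Reading off H_k = ker ∂_k / im ∂_{k+1}:

  H_2: rank ker ∂_2 − rank ∂_3 = (12 − 12) − 0 = 0, and there is no ∂_3, so H_2 ≅ 0.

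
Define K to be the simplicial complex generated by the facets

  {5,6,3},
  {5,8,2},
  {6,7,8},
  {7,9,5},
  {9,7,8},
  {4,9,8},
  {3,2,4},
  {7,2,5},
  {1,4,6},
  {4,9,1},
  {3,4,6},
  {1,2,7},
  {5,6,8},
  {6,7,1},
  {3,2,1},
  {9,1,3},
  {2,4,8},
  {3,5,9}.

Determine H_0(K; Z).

We work with the vertex ordering 1 < 2 < 3 < 4 < 5 < 6 < 7 < 8 < 9. The simplices of K, each written with vertices in increasing order, are:

  0-simplices (9): [1], [2], [3], [4], [5], [6], [7], [8], [9]
  1-simplices (27): (27 of them)
  2-simplices (18): [1,2,3], [1,2,7], [1,3,9], [1,4,6], [1,4,9], [1,6,7], [2,3,4], [2,4,8], [2,5,7], [2,5,8], [3,4,6], [3,5,6], [3,5,9], [4,8,9], [5,6,8], [5,7,9], [6,7,8], [7,8,9]

giving chain groups C_0 ≅ Z^9, C_1 ≅ Z^27, C_2 ≅ Z^18.

∂_1: C_1 → C_0 sends each edge [p,q] (with p < q) to q − p. For instance
  ∂[2,4] = [4] − [2].
As a 9×27 matrix over Z this has rank 8, with invariant factors (1,1,1,1,1,1,1,1).

The boundary map ∂_2: C_2 → C_1 maps a triangle to the signed sum of its edges. For instance
  ∂[4,8,9] = [8,9] − [4,9] + [4,8],
  ∂[2,4,8] = [4,8] − [2,8] + [2,4].
The resulting 27×18 matrix has rank 18, and its Smith normal form has invariant factors (1,1,1,1,1,1,1,1,1,1,1,1,1,1,1,1,1,2).

Now H_k = ker ∂_k / im ∂_{k+1}, so:

  H_0: rank C_0 − rank ∂_1 = 9 − 8 = 1, and the invariant factors of ∂_1 are all 1, so H_0 ≅ Z.

H_0 = Z.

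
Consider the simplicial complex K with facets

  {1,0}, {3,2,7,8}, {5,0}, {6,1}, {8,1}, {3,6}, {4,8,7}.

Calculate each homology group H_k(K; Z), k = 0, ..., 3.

H_0 = Z,  H_1 = Z,  H_2 = 0,  H_3 = 0.

Take the total order 0 < 1 < 2 < 3 < 4 < 5 < 6 < 7 < 8 on the vertex set. Then K (dimension 3) consists of the simplices:

  0-simplices (9): [0], [1], [2], [3], [4], [5], [6], [7], [8]
  1-simplices (13): [0,1], [0,5], [1,6], [1,8], [2,3], [2,7], [2,8], [3,6], [3,7], [3,8], [4,7], [4,8], [7,8]
  2-simplices (5): [2,3,7], [2,3,8], [2,7,8], [3,7,8], [4,7,8]
  3-simplices (1): [2,3,7,8]

Hence C_0 ≅ Z^9, C_1 ≅ Z^13, C_2 ≅ Z^5, C_3 ≅ Z^1.

Boundary ∂_1: C_1 → C_0 is given by ∂[p,q] = [q] − [p].
The 9×13 boundary matrix has rank 8 and Smith normal form diag(1,1,1,1,1,1,1,1).

Boundary ∂_2: C_2 → C_1 maps a triangle to the signed sum of its edges. For instance
  ∂[4,7,8] = [7,8] − [4,8] + [4,7],
  ∂[2,3,7] = [3,7] − [2,7] + [2,3].
This gives a 13×5 integer matrix of rank 4; reducing to Smith normal form yields diagonal entries (1,1,1,1).

The boundary map ∂_3: C_3 → C_2 sends each 3-simplex σ to the alternating sum Σ_i (−1)^i (σ with its i-th vertex removed). For instance
  ∂[2,3,7,8] = [3,7,8] − [2,7,8] + [2,3,8] − [2,3,7].
The 5×1 boundary matrix has rank 1 and Smith normal form diag(1).

Computing H_k = (kernel of ∂_k) / (image of ∂_{k+1}):

  H_0: rank C_0 − rank ∂_1 = 9 − 8 = 1, and the invariant factors of ∂_1 are all 1, so H_0 ≅ Z.
  H_1: rank ker ∂_1 − rank ∂_2 = (13 − 8) − 4 = 1, and the invariant factors of ∂_2 are all 1, so H_1 ≅ Z.
  H_2: rank ker ∂_2 − rank ∂_3 = (5 − 4) − 1 = 0, and the invariant factors of ∂_3 are all 1, so H_2 ≅ 0.
  H_3: rank ker ∂_3 − rank ∂_4 = (1 − 1) − 0 = 0, and there is no ∂_4, so H_3 ≅ 0.

As a check, the Euler characteristic is 9 − 13 + 5 − 1 = 0, which agrees with 1 − 1 + 0 − 0 = 0.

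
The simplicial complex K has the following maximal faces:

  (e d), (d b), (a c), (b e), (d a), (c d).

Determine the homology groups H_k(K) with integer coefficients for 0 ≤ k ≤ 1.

Take the total order a < b < c < d < e on the vertex set. Then K (dimension 1) consists of the simplices:

  0-simplices (5): a, b, c, d, e
  1-simplices (6): ac, ad, bd, be, cd, de

giving chain groups C_0 ≅ Z^5, C_1 ≅ Z^6.

Boundary ∂_1: C_1 → C_0 maps an edge to its endpoints' difference, ∂[p,q] = q − p. For instance
  ∂de = e − d.
The 5×6 boundary matrix has rank 4 and Smith normal form diag(1,1,1,1).

Now H_k = ker ∂_k / im ∂_{k+1}, so:

  H_0: rank C_0 − rank ∂_1 = 5 − 4 = 1, and the invariant factors of ∂_1 are all 1, so H_0 = Z.
  H_1: rank ker ∂_1 − rank ∂_2 = (6 − 4) − 0 = 2, and there is no ∂_2, so H_1 = Z^2.

(K is a triangulation of a wedge of 2 circles.)

H_0 ≅ Z,  H_1 ≅ Z^2.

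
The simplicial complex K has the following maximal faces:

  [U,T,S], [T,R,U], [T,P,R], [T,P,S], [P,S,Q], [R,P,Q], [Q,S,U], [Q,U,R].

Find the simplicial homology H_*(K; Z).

We work with the vertex ordering P < Q < R < S < T < U. The simplices of K, each written with vertices in increasing order, are:

  0-simplices (6): P, Q, R, S, T, U
  1-simplices (12): PQ, PR, PS, PT, QR, QS, QU, RT, RU, ST, SU, TU
  2-simplices (8): PQR, PQS, PRT, PST, QRU, QSU, RTU, STU

giving chain groups C_0 ≅ Z^6, C_1 ≅ Z^12, C_2 ≅ Z^8.

∂_1: C_1 → C_0 is given by ∂[p,q] = [q] − [p].
The 6×12 boundary matrix has rank 5 and Smith normal form diag(1,1,1,1,1).

∂_2: C_2 → C_1 maps a triangle to the signed sum of its edges. For instance
  ∂QRU = RU − QU + QR,
  ∂STU = TU − SU + ST.
This gives a 12×8 integer matrix of rank 7; reducing to Smith normal form yields diagonal entries (1,1,1,1,1,1,1).

Now H_k = ker ∂_k / im ∂_{k+1}, so:

  H_0: rank C_0 − rank ∂_1 = 6 − 5 = 1, and the invariant factors of ∂_1 are all 1, so H_0 ≅ Z.
  H_1: rank ker ∂_1 − rank ∂_2 = (12 − 5) − 7 = 0, and the invariant factors of ∂_2 are all 1, so H_1 ≅ 0.
  H_2: rank ker ∂_2 − rank ∂_3 = (8 − 7) − 0 = 1, and there is no ∂_3, so H_2 ≅ Z.

(K is a triangulation of the 2-sphere S^2.)

H_0 = Z,  H_1 = 0,  H_2 = Z.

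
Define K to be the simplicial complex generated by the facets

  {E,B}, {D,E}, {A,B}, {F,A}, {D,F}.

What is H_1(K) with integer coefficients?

H_1 = Z.

Take the total order A < B < D < E < F on the vertex set. Then K (dimension 1) consists of the simplices:

  0-simplices (5): A, B, D, E, F
  1-simplices (5): AB, AF, BE, DE, DF

giving chain groups C_0 ≅ Z^5, C_1 ≅ Z^5.

∂_1: C_1 → C_0 maps an edge to its endpoints' difference, ∂[p,q] = q − p. For instance
  ∂BE = E − B.
The resulting 5×5 matrix has rank 4, and its Smith normal form has invariant factors (1,1,1,1).

Now H_k = ker ∂_k / im ∂_{k+1}, so:

  H_1: rank ker ∂_1 − rank ∂_2 = (5 − 4) − 0 = 1, and there is no ∂_2, so H_1 = Z.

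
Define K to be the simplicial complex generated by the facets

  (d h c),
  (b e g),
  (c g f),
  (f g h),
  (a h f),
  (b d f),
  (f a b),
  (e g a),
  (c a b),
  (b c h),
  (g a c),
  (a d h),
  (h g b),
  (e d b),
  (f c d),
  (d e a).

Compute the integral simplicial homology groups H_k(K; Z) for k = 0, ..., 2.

Fix the vertex order a < b < c < d < e < f < g < h and write every simplex with vertices in increasing order. Then dim K = 2 and the simplices of K are:

  0-simplices (8): a, b, c, d, e, f, g, h
  1-simplices (24): ab, ac, ad, ae, af, ag, ah, bc, bd, be, bf, bg, bh, cd, cf, cg, ch, de, df, dh, eg, fg, fh, gh
  2-simplices (16): abc, abf, acg, ade, adh, aeg, afh, bch, bde, bdf, beg, bgh, cdf, cdh, cfg, fgh

Hence C_0 ≅ Z^8, C_1 ≅ Z^24, C_2 ≅ Z^16.

The boundary map ∂_1: C_1 → C_0 is given by ∂[p,q] = [q] − [p]. For instance
  ∂dh = h − d.
The 8×24 boundary matrix has rank 7 and Smith normal form diag(1,1,1,1,1,1,1).

Boundary ∂_2: C_2 → C_1 sends each 2-simplex [p,q,r] to [q,r] − [p,r] + [p,q]. For instance
  ∂abf = bf − af + ab,
  ∂bch = ch − bh + bc.
As a 24×16 matrix over Z this has rank 15, with invariant factors (1,1,1,1,1,1,1,1,1,1,1,1,1,1,1).

From H_k ≅ ker(∂_k) / im(∂_{k+1}) we obtain:

  H_0: rank C_0 − rank ∂_1 = 8 − 7 = 1, and the invariant factors of ∂_1 are all 1, so H_0 ≅ Z.
  H_1: rank ker ∂_1 − rank ∂_2 = (24 − 7) − 15 = 2, and the invariant factors of ∂_2 are all 1, so H_1 ≅ Z^2.
  H_2: rank ker ∂_2 − rank ∂_3 = (16 − 15) − 0 = 1, and there is no ∂_3, so H_2 ≅ Z.

H_0 = Z,  H_1 = Z^2,  H_2 = Z.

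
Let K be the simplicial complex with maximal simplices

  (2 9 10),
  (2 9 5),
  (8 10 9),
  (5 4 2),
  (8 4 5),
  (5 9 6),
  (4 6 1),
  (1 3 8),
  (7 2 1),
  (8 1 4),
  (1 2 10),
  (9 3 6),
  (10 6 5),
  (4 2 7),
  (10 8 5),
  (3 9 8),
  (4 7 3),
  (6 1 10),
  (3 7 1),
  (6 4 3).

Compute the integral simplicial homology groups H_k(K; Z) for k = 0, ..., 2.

H_0 = Z,  H_1 = Z ⊕ Z/2Z,  H_2 = 0.

Order the vertices as 1 < 2 < 3 < 4 < 5 < 6 < 7 < 8 < 9 < 10. Listing each simplex with vertices in this order, K has dimension 2 with simplices:

  0-simplices (10): [1], [2], [3], [4], [5], [6], [7], [8], [9], [10]
  1-simplices (30): (30 of them)
  2-simplices (20): (20 of them)

so the chain groups are C_0 ≅ Z^10, C_1 ≅ Z^30, C_2 ≅ Z^20.

Boundary ∂_1: C_1 → C_0 sends each edge [p,q] (with p < q) to q − p. For instance
  ∂[1,3] = [3] − [1].
This gives a 10×30 integer matrix of rank 9; reducing to Smith normal form yields diagonal entries (1,1,1,1,1,1,1,1,1).

Boundary ∂_2: C_2 → C_1 maps a triangle to the signed sum of its edges. For instance
  ∂[2,4,7] = [4,7] − [2,7] + [2,4],
  ∂[4,5,8] = [5,8] − [4,8] + [4,5].
The 30×20 boundary matrix has rank 20 and Smith normal form diag(1,1,1,1,1,1,1,1,1,1,1,1,1,1,1,1,1,1,1,2).

Reading off H_k = ker ∂_k / im ∂_{k+1}:

  H_0: rank C_0 − rank ∂_1 = 10 − 9 = 1, and the invariant factors of ∂_1 are all 1, so H_0 = Z.
  H_1: rank ker ∂_1 − rank ∂_2 = (30 − 9) − 20 = 1, and ∂_2 has invariant factor 2 > 1, so H_1 = Z ⊕ Z/2Z.
  H_2: rank ker ∂_2 − rank ∂_3 = (20 − 20) − 0 = 0, and there is no ∂_3, so H_2 = 0.

As a check, the Euler characteristic is 10 − 30 + 20 = 0, which agrees with 1 − 1 + 0 = 0.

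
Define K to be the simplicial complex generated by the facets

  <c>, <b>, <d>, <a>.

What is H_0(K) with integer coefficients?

We work with the vertex ordering a < b < c < d. The simplices of K, each written with vertices in increasing order, are:

  0-simplices (4): a, b, c, d

giving chain groups C_0 ≅ Z^4.

Now H_k = ker ∂_k / im ∂_{k+1}, so:

  H_0: rank C_0 − rank ∂_1 = 4 − 0 = 4, and there is no ∂_1, so H_0 = Z^4.

H_0 ≅ Z^4.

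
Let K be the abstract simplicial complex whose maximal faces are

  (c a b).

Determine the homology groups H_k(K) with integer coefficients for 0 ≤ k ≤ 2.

Order the vertices as a < b < c. Listing each simplex with vertices in this order, K has dimension 2 with simplices:

  0-simplices (3): a, b, c
  1-simplices (3): ab, ac, bc
  2-simplices (1): abc

so the chain groups are C_0 ≅ Z^3, C_1 ≅ Z^3, C_2 ≅ Z^1.

The boundary map ∂_1: C_1 → C_0 sends each edge [p,q] (with p < q) to q − p.
The 3×3 boundary matrix has rank 2 and Smith normal form diag(1,1).

∂_2: C_2 → C_1 acts by ∂[p,q,r] = [q,r] − [p,r] + [p,q]. For instance
  ∂abc = bc − ac + ab.
As a 3×1 matrix over Z this has rank 1, with invariant factors (1).

Now H_k = ker ∂_k / im ∂_{k+1}, so:

  H_0: rank C_0 − rank ∂_1 = 3 − 2 = 1, and the invariant factors of ∂_1 are all 1, so H_0 ≅ Z.
  H_1: rank ker ∂_1 − rank ∂_2 = (3 − 2) − 1 = 0, and the invariant factors of ∂_2 are all 1, so H_1 ≅ 0.
  H_2: rank ker ∂_2 − rank ∂_3 = (1 − 1) − 0 = 0, and there is no ∂_3, so H_2 ≅ 0.

As a check, the Euler characteristic is 3 − 3 + 1 = 1, which agrees with 1 − 0 + 0 = 1.

H_0 ≅ Z,  H_1 = 0,  H_2 = 0.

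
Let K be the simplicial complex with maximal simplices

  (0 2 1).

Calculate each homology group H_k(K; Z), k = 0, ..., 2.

Order the vertices as 0 < 1 < 2. Listing each simplex with vertices in this order, K has dimension 2 with simplices:

  0-simplices (3): [0], [1], [2]
  1-simplices (3): [0,1], [0,2], [1,2]
  2-simplices (1): [0,1,2]

giving chain groups C_0 ≅ Z^3, C_1 ≅ Z^3, C_2 ≅ Z^1.

∂_1: C_1 → C_0 is given by ∂[p,q] = [q] − [p]. For instance
  ∂[0,1] = [1] − [0].
The 3×3 boundary matrix has rank 2 and Smith normal form diag(1,1).

∂_2: C_2 → C_1 sends each 2-simplex [p,q,r] to [q,r] − [p,r] + [p,q]. For instance
  ∂[0,1,2] = [1,2] − [0,2] + [0,1].
The resulting 3×1 matrix has rank 1, and its Smith normal form has invariant factors (1).

Now H_k = ker ∂_k / im ∂_{k+1}, so:

  H_0: rank C_0 − rank ∂_1 = 3 − 2 = 1, and the invariant factors of ∂_1 are all 1, so H_0 = Z.
  H_1: rank ker ∂_1 − rank ∂_2 = (3 − 2) − 1 = 0, and the invariant factors of ∂_2 are all 1, so H_1 = 0.
  H_2: rank ker ∂_2 − rank ∂_3 = (1 − 1) − 0 = 0, and there is no ∂_3, so H_2 = 0.

(K is a triangulation of the 2-simplex.)

H_0 = Z,  H_1 = 0,  H_2 = 0.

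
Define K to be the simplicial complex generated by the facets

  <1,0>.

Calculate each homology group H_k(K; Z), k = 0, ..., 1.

Fix the vertex order 0 < 1 and write every simplex with vertices in increasing order. Then dim K = 1 and the simplices of K are:

  0-simplices (2): [0], [1]
  1-simplices (1): [0,1]

Hence C_0 ≅ Z^2, C_1 ≅ Z^1.

The boundary map ∂_1: C_1 → C_0 sends each edge [p,q] (with p < q) to q − p. For instance
  ∂[0,1] = [1] − [0].
The 2×1 boundary matrix has rank 1 and Smith normal form diag(1).

From H_k ≅ ker(∂_k) / im(∂_{k+1}) we obtain:

  H_0: rank C_0 − rank ∂_1 = 2 − 1 = 1, and the invariant factors of ∂_1 are all 1, so H_0 ≅ Z.
  H_1: rank ker ∂_1 − rank ∂_2 = (1 − 1) − 0 = 0, and there is no ∂_2, so H_1 ≅ 0.

(K is a triangulation of the 1-simplex.)

H_0 ≅ Z,  H_1 = 0.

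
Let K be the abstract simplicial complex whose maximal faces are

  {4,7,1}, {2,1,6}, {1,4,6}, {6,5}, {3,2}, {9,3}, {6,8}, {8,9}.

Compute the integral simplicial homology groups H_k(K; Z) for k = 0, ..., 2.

H_0 ≅ Z,  H_1 ≅ Z,  H_2 = 0.

We work with the vertex ordering 1 < 2 < 3 < 4 < 5 < 6 < 7 < 8 < 9. The simplices of K, each written with vertices in increasing order, are:

  0-simplices (9): [1], [2], [3], [4], [5], [6], [7], [8], [9]
  1-simplices (12): [1,2], [1,4], [1,6], [1,7], [2,3], [2,6], [3,9], [4,6], [4,7], [5,6], [6,8], [8,9]
  2-simplices (3): [1,2,6], [1,4,6], [1,4,7]

Hence C_0 ≅ Z^9, C_1 ≅ Z^12, C_2 ≅ Z^3.

∂_1: C_1 → C_0 maps an edge to its endpoints' difference, ∂[p,q] = q − p.
This gives a 9×12 integer matrix of rank 8; reducing to Smith normal form yields diagonal entries (1,1,1,1,1,1,1,1).

∂_2: C_2 → C_1 sends each 2-simplex [p,q,r] to [q,r] − [p,r] + [p,q]. For instance
  ∂[1,4,6] = [4,6] − [1,6] + [1,4],
  ∂[1,4,7] = [4,7] − [1,7] + [1,4].
As a 12×3 matrix over Z this has rank 3, with invariant factors (1,1,1).

From H_k ≅ ker(∂_k) / im(∂_{k+1}) we obtain:

  H_0: rank C_0 − rank ∂_1 = 9 − 8 = 1, and the invariant factors of ∂_1 are all 1, so H_0 ≅ Z.
  H_1: rank ker ∂_1 − rank ∂_2 = (12 − 8) − 3 = 1, and the invariant factors of ∂_2 are all 1, so H_1 ≅ Z.
  H_2: rank ker ∂_2 − rank ∂_3 = (3 − 3) − 0 = 0, and there is no ∂_3, so H_2 ≅ 0.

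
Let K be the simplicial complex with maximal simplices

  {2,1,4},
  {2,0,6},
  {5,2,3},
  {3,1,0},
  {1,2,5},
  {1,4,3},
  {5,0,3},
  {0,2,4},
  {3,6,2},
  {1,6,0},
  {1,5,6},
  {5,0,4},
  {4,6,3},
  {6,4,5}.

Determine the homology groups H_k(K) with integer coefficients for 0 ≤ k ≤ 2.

We work with the vertex ordering 0 < 1 < 2 < 3 < 4 < 5 < 6. The simplices of K, each written with vertices in increasing order, are:

  0-simplices (7): [0], [1], [2], [3], [4], [5], [6]
  1-simplices (21): [0,1], [0,2], [0,3], [0,4], [0,5], [0,6], [1,2], [1,3], [1,4], [1,5], [1,6], [2,3], [2,4], [2,5], [2,6], [3,4], [3,5], [3,6], [4,5], [4,6], [5,6]
  2-simplices (14): [0,1,3], [0,1,6], [0,2,4], [0,2,6], [0,3,5], [0,4,5], [1,2,4], [1,2,5], [1,3,4], [1,5,6], [2,3,5], [2,3,6], [3,4,6], [4,5,6]

giving chain groups C_0 ≅ Z^7, C_1 ≅ Z^21, C_2 ≅ Z^14.

∂_1: C_1 → C_0 sends each edge [p,q] (with p < q) to q − p. For instance
  ∂[0,6] = [6] − [0].
As a 7×21 matrix over Z this has rank 6, with invariant factors (1,1,1,1,1,1).

∂_2: C_2 → C_1 sends each 2-simplex [p,q,r] to [q,r] − [p,r] + [p,q]. For instance
  ∂[3,4,6] = [4,6] − [3,6] + [3,4],
  ∂[0,1,3] = [1,3] − [0,3] + [0,1].
The resulting 21×14 matrix has rank 13, and its Smith normal form has invariant factors (1,1,1,1,1,1,1,1,1,1,1,1,1).

From H_k ≅ ker(∂_k) / im(∂_{k+1}) we obtain:

  H_0: rank C_0 − rank ∂_1 = 7 − 6 = 1, and the invariant factors of ∂_1 are all 1, so H_0 ≅ Z.
  H_1: rank ker ∂_1 − rank ∂_2 = (21 − 6) − 13 = 2, and the invariant factors of ∂_2 are all 1, so H_1 ≅ Z^2.
  H_2: rank ker ∂_2 − rank ∂_3 = (14 − 13) − 0 = 1, and there is no ∂_3, so H_2 ≅ Z.

As a check, the Euler characteristic is 7 − 21 + 14 = 0, which agrees with 1 − 2 + 1 = 0.
(K is a triangulation of the torus T^2.)

H_0 = Z,  H_1 = Z^2,  H_2 = Z.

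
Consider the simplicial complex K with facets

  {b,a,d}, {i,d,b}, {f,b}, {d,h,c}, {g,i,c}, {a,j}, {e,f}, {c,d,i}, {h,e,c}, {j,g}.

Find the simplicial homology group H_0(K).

We work with the vertex ordering a < b < c < d < e < f < g < h < i < j. The simplices of K, each written with vertices in increasing order, are:

  0-simplices (10): a, b, c, d, e, f, g, h, i, j
  1-simplices (17): ab, ad, aj, bd, bf, bi, cd, ce, cg, ch, ci, dh, di, ef, eh, gi, gj
  2-simplices (6): abd, bdi, cdh, cdi, ceh, cgi

so the chain groups are C_0 ≅ Z^10, C_1 ≅ Z^17, C_2 ≅ Z^6.

The boundary map ∂_1: C_1 → C_0 sends each edge [p,q] (with p < q) to q − p. For instance
  ∂ef = f − e.
As a 10×17 matrix over Z this has rank 9, with invariant factors (1,1,1,1,1,1,1,1,1).

The boundary map ∂_2: C_2 → C_1 acts by ∂[p,q,r] = [q,r] − [p,r] + [p,q]. For instance
  ∂cdi = di − ci + cd,
  ∂cdh = dh − ch + cd.
This gives a 17×6 integer matrix of rank 6; reducing to Smith normal form yields diagonal entries (1,1,1,1,1,1).

Reading off H_k = ker ∂_k / im ∂_{k+1}:

  H_0: rank C_0 − rank ∂_1 = 10 − 9 = 1, and the invariant factors of ∂_1 are all 1, so H_0 = Z.

H_0 ≅ Z.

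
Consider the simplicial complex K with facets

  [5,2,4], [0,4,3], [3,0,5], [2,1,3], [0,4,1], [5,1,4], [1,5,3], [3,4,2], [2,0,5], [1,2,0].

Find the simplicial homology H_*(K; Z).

K has 6 vertices, 15 edges, 10 triangles.
rank ∂_0 = 0, rank ∂_1 = 5 ⇒ b_0 = 6 − 0 − 5 = 1; all invariant factors of ∂_1 are 1 so no torsion. So H_0 = Z.
rank ∂_1 = 5, rank ∂_2 = 10 ⇒ b_1 = 15 − 5 − 10 = 0; ∂_2 has invariant factor(s) [2] giving torsion. So H_1 = Z_2.
rank ∂_2 = 10, rank ∂_3 = 0 ⇒ b_2 = 10 − 10 − 0 = 0. So H_2 = 0.

H_0 ≅ Z,  H_1 ≅ Z_2,  H_2 = 0.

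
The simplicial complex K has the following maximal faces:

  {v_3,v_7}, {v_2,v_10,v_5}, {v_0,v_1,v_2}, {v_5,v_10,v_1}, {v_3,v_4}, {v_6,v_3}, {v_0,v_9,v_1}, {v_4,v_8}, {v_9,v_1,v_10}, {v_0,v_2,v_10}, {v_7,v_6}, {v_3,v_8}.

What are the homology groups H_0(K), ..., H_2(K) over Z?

H_0 = Z^2,  H_1 = Z^3,  H_2 = 0.

Order the vertices as v_0 < v_1 < v_2 < v_3 < v_4 < v_5 < v_6 < v_7 < v_8 < v_9 < v_10. Listing each simplex with vertices in this order, K has dimension 2 with simplices:

  0-simplices (11): [v_0], [v_1], [v_2], [v_3], [v_4], [v_5], [v_6], [v_7], [v_8], [v_9], [v_10]
  1-simplices (18): (18 of them)
  2-simplices (6): [v_0,v_1,v_2], [v_0,v_1,v_9], [v_0,v_2,v_10], [v_1,v_5,v_10], [v_1,v_9,v_10], [v_2,v_5,v_10]

so the chain groups are C_0 ≅ Z^11, C_1 ≅ Z^18, C_2 ≅ Z^6.

∂_1: C_1 → C_0 sends each edge [p,q] (with p < q) to q − p.
The resulting 11×18 matrix has rank 9, and its Smith normal form has invariant factors (1,1,1,1,1,1,1,1,1).

Boundary ∂_2: C_2 → C_1 sends each 2-simplex [p,q,r] to [q,r] − [p,r] + [p,q]. For instance
  ∂[v_0,v_1,v_9] = [v_1,v_9] − [v_0,v_9] + [v_0,v_1],
  ∂[v_2,v_5,v_10] = [v_5,v_10] − [v_2,v_10] + [v_2,v_5].
The resulting 18×6 matrix has rank 6, and its Smith normal form has invariant factors (1,1,1,1,1,1).

From H_k ≅ ker(∂_k) / im(∂_{k+1}) we obtain:

  H_0: rank C_0 − rank ∂_1 = 11 − 9 = 2, and the invariant factors of ∂_1 are all 1, so H_0 = Z^2.
  H_1: rank ker ∂_1 − rank ∂_2 = (18 − 9) − 6 = 3, and the invariant factors of ∂_2 are all 1, so H_1 = Z^3.
  H_2: rank ker ∂_2 − rank ∂_3 = (6 − 6) − 0 = 0, and there is no ∂_3, so H_2 = 0.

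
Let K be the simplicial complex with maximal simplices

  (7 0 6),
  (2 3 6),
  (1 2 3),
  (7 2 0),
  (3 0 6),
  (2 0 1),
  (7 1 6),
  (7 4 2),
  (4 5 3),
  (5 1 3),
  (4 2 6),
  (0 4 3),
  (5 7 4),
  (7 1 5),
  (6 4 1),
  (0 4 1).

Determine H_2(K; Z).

Take the total order 0 < 1 < 2 < 3 < 4 < 5 < 6 < 7 on the vertex set. Then K (dimension 2) consists of the simplices:

  0-simplices (8): [0], [1], [2], [3], [4], [5], [6], [7]
  1-simplices (24): (24 of them)
  2-simplices (16): [0,1,2], [0,1,4], [0,2,7], [0,3,4], [0,3,6], [0,6,7], [1,2,3], [1,3,5], [1,4,6], [1,5,7], [1,6,7], [2,3,6], [2,4,6], [2,4,7], [3,4,5], [4,5,7]

Hence C_0 ≅ Z^8, C_1 ≅ Z^24, C_2 ≅ Z^16.

The boundary map ∂_1: C_1 → C_0 sends each edge [p,q] (with p < q) to q − p. For instance
  ∂[0,4] = [4] − [0].
This gives a 8×24 integer matrix of rank 7; reducing to Smith normal form yields diagonal entries (1,1,1,1,1,1,1).

The boundary map ∂_2: C_2 → C_1 acts by ∂[p,q,r] = [q,r] − [p,r] + [p,q]. For instance
  ∂[2,4,7] = [4,7] − [2,7] + [2,4],
  ∂[1,5,7] = [5,7] − [1,7] + [1,5].
This gives a 24×16 integer matrix of rank 15; reducing to Smith normal form yields diagonal entries (1,1,1,1,1,1,1,1,1,1,1,1,1,1,1).

Computing H_k = (kernel of ∂_k) / (image of ∂_{k+1}):

  H_2: rank ker ∂_2 − rank ∂_3 = (16 − 15) − 0 = 1, and there is no ∂_3, so H_2 = Z.

H_2 ≅ Z.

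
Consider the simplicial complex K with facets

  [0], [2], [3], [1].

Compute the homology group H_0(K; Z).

H_0 = Z^4.

Order the vertices as 0 < 1 < 2 < 3. Listing each simplex with vertices in this order, K has dimension 0 with simplices:

  0-simplices (4): [0], [1], [2], [3]

giving chain groups C_0 ≅ Z^4.

From H_k ≅ ker(∂_k) / im(∂_{k+1}) we obtain:

  H_0: rank C_0 − rank ∂_1 = 4 − 0 = 4, and there is no ∂_1, so H_0 ≅ Z^4.

(K is a triangulation of a set of 4 points.)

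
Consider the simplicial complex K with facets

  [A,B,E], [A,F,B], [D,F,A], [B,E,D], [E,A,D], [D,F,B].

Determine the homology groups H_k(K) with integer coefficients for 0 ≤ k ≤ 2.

H_0 = Z,  H_1 = 0,  H_2 = Z.

We work with the vertex ordering A < B < D < E < F. The simplices of K, each written with vertices in increasing order, are:

  0-simplices (5): A, B, D, E, F
  1-simplices (9): AB, AD, AE, AF, BD, BE, BF, DE, DF
  2-simplices (6): ABE, ABF, ADE, ADF, BDE, BDF

so the chain groups are C_0 ≅ Z^5, C_1 ≅ Z^9, C_2 ≅ Z^6.

∂_1: C_1 → C_0 maps an edge to its endpoints' difference, ∂[p,q] = q − p.
The resulting 5×9 matrix has rank 4, and its Smith normal form has invariant factors (1,1,1,1).

Boundary ∂_2: C_2 → C_1 maps a triangle to the signed sum of its edges. For instance
  ∂BDF = DF − BF + BD,
  ∂ABE = BE − AE + AB.
This gives a 9×6 integer matrix of rank 5; reducing to Smith normal form yields diagonal entries (1,1,1,1,1).

Now H_k = ker ∂_k / im ∂_{k+1}, so:

  H_0: rank C_0 − rank ∂_1 = 5 − 4 = 1, and the invariant factors of ∂_1 are all 1, so H_0 = Z.
  H_1: rank ker ∂_1 − rank ∂_2 = (9 − 4) − 5 = 0, and the invariant factors of ∂_2 are all 1, so H_1 = 0.
  H_2: rank ker ∂_2 − rank ∂_3 = (6 − 5) − 0 = 1, and there is no ∂_3, so H_2 = Z.

(K is a triangulation of the 2-sphere S^2.)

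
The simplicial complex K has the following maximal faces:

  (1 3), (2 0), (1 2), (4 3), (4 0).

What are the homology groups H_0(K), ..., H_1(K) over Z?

K has 5 vertices, 5 edges.
rank ∂_0 = 0, rank ∂_1 = 4 ⇒ b_0 = 5 − 0 − 4 = 1; all invariant factors of ∂_1 are 1 so no torsion. So H_0 ≅ Z.
rank ∂_1 = 4, rank ∂_2 = 0 ⇒ b_1 = 5 − 4 − 0 = 1. So H_1 ≅ Z.

H_0 ≅ Z,  H_1 ≅ Z.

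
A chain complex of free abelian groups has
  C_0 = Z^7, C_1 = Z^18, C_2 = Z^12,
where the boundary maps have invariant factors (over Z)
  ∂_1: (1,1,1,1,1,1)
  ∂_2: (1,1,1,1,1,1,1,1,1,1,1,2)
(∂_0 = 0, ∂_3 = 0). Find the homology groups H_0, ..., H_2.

H_0 = Z,  H_1 = Z/2,  H_2 = 0.

H_0: b_0 = 7 − 0 − 6 = 1; torsion from ∂_1 factors > 1: none. So H_0 = Z.
H_1: b_1 = 18 − 6 − 12 = 0; torsion from ∂_2 factors > 1: [2]. So H_1 = Z/2.
H_2: b_2 = 12 − 12 − 0 = 0; torsion from ∂_3 factors > 1: none. So H_2 = 0.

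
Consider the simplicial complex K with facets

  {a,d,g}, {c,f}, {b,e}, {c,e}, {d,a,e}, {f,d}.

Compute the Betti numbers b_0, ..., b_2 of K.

b_0 = 1, b_1 = 1, b_2 = 0.

Order the vertices as a < b < c < d < e < f < g. Listing each simplex with vertices in this order, K has dimension 2 with simplices:

  0-simplices (7): a, b, c, d, e, f, g
  1-simplices (9): ad, ae, ag, be, ce, cf, de, df, dg
  2-simplices (2): ade, adg

Hence C_0 ≅ Z^7, C_1 ≅ Z^9, C_2 ≅ Z^2.

∂_1: C_1 → C_0 maps an edge to its endpoints' difference, ∂[p,q] = q − p. For instance
  ∂de = e − d.
The resulting 7×9 matrix has rank 6, and its Smith normal form has invariant factors (1,1,1,1,1,1).

∂_2: C_2 → C_1 maps a triangle to the signed sum of its edges. For instance
  ∂adg = dg − ag + ad,
  ∂ade = de − ae + ad.
The 9×2 boundary matrix has rank 2 and Smith normal form diag(1,1).

Now H_k = ker ∂_k / im ∂_{k+1}, so:

  H_0: rank C_0 − rank ∂_1 = 7 − 6 = 1, and the invariant factors of ∂_1 are all 1, so H_0 ≅ Z.
  H_1: rank ker ∂_1 − rank ∂_2 = (9 − 6) − 2 = 1, and the invariant factors of ∂_2 are all 1, so H_1 ≅ Z.
  H_2: rank ker ∂_2 − rank ∂_3 = (2 − 2) − 0 = 0, and there is no ∂_3, so H_2 ≅ 0.

Hence the Betti numbers are b_0 = 1, b_1 = 1, b_2 = 0.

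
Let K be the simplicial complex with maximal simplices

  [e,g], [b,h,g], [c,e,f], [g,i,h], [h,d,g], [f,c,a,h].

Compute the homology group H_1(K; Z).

Fix the vertex order a < b < c < d < e < f < g < h < i and write every simplex with vertices in increasing order. Then dim K = 3 and the simplices of K are:

  0-simplices (9): a, b, c, d, e, f, g, h, i
  1-simplices (16): ac, af, ah, bg, bh, ce, cf, ch, dg, dh, ef, eg, fh, gh, gi, hi
  2-simplices (8): acf, ach, afh, bgh, cef, cfh, dgh, ghi
  3-simplices (1): acfh

so the chain groups are C_0 ≅ Z^9, C_1 ≅ Z^16, C_2 ≅ Z^8, C_3 ≅ Z^1.

Boundary ∂_1: C_1 → C_0 is given by ∂[p,q] = [q] − [p]. For instance
  ∂ah = h − a.
This gives a 9×16 integer matrix of rank 8; reducing to Smith normal form yields diagonal entries (1,1,1,1,1,1,1,1).

∂_2: C_2 → C_1 acts by ∂[p,q,r] = [q,r] − [p,r] + [p,q]. For instance
  ∂afh = fh − ah + af,
  ∂ghi = hi − gi + gh.
The resulting 16×8 matrix has rank 7, and its Smith normal form has invariant factors (1,1,1,1,1,1,1).

Boundary ∂_3: C_3 → C_2 sends each 3-simplex σ to the alternating sum Σ_i (−1)^i (σ with its i-th vertex removed). For instance
  ∂acfh = cfh − afh + ach − acf.
As a 8×1 matrix over Z this has rank 1, with invariant factors (1).

Reading off H_k = ker ∂_k / im ∂_{k+1}:

  H_1: rank ker ∂_1 − rank ∂_2 = (16 − 8) − 7 = 1, and the invariant factors of ∂_2 are all 1, so H_1 ≅ Z.

H_1 = Z.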